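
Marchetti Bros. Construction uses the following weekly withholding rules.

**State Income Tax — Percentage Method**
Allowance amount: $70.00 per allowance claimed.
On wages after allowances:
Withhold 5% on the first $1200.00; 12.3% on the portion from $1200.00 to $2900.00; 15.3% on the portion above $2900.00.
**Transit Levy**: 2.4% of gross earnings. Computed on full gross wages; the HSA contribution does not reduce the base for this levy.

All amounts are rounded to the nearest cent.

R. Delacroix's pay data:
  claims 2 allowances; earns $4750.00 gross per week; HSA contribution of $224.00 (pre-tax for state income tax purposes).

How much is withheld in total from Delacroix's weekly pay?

State Income Tax: taxable = $4750.00 − $224.00 − 2×$70.00 = $4386.00
  $269.10 + 15.3% × ($4386.00 − $2900.00) = $269.10 + 15.3% × $1486.00 = $496.46
Transit Levy: 2.4% × $4750.00 = $114.00
Total: $496.46 + $114.00 = $610.46

$610.46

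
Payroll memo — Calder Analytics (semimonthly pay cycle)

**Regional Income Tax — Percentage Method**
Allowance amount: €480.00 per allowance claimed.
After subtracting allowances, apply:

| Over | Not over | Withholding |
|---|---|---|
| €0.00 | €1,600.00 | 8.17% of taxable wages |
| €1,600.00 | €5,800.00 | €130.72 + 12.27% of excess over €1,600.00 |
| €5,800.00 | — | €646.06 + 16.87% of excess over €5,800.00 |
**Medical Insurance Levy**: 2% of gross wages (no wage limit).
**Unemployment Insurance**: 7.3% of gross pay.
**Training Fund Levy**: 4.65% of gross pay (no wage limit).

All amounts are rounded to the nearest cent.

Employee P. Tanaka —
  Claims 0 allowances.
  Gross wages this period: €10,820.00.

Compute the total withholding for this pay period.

€3,002.32

Regional Income Tax: taxable = €10,820.00
  €646.06 + 16.87% × (€10,820.00 − €5,800.00) = €646.06 + 16.87% × €5,020.00 = €1,492.93
Medical Insurance Levy: 2% × €10,820.00 = €216.40
Unemployment Insurance: 7.3% × €10,820.00 = €789.86
Training Fund Levy: 4.65% × €10,820.00 = €503.13
Total: €1,492.93 + €216.40 + €789.86 + €503.13 = €3,002.32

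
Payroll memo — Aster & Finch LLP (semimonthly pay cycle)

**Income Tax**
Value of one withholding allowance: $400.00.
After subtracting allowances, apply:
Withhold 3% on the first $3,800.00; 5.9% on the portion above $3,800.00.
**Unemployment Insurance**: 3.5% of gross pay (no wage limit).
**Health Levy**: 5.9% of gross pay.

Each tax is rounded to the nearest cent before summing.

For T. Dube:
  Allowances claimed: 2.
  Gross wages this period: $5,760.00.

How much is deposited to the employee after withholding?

$5,036.12

Income Tax: taxable = $5,760.00 − 2×$400.00 = $4,960.00
  $114.00 + 5.9% × ($4,960.00 − $3,800.00) = $114.00 + 5.9% × $1,160.00 = $182.44
Unemployment Insurance: 3.5% × $5,760.00 = $201.60
Health Levy: 5.9% × $5,760.00 = $339.84
Total withheld: $182.44 + $201.60 + $339.84 = $723.88
Net pay: $5,760.00 − $723.88 = $5,036.12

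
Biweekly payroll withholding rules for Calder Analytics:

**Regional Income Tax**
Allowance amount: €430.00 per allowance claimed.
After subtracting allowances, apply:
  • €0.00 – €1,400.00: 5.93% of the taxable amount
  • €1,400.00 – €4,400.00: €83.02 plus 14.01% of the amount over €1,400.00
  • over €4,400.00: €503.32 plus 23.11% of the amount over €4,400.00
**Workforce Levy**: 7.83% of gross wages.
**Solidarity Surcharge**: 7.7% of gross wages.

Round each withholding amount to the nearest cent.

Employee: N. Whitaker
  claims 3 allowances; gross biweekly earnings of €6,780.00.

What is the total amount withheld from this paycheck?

€1,808.15

Regional Income Tax: taxable = €6,780.00 − 3×€430.00 = €5,490.00
  €503.32 + 23.11% × (€5,490.00 − €4,400.00) = €503.32 + 23.11% × €1,090.00 = €755.22
Workforce Levy: 7.83% × €6,780.00 = €530.87
Solidarity Surcharge: 7.7% × €6,780.00 = €522.06
Total: €755.22 + €530.87 + €522.06 = €1,808.15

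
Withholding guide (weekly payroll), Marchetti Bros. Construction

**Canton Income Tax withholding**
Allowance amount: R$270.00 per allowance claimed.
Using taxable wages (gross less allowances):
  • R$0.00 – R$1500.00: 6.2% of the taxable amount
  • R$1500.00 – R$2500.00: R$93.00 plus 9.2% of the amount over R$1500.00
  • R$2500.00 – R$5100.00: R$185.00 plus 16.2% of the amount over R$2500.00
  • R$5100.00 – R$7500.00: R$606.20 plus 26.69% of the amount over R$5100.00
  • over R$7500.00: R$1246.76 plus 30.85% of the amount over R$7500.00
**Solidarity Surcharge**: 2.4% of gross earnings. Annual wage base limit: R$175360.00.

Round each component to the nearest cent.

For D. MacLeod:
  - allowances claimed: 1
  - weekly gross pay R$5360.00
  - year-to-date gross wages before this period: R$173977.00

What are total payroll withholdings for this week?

Canton Income Tax: taxable = R$5360.00 − 1×R$270.00 = R$5090.00
  R$185.00 + 16.2% × (R$5090.00 − R$2500.00) = R$185.00 + 16.2% × R$2590.00 = R$604.58
Solidarity Surcharge: cap R$175360.00 − YTD R$173977.00 = R$1383.00 subject; 2.4% × R$1383.00 = R$33.19
Total: R$604.58 + R$33.19 = R$637.77

R$637.77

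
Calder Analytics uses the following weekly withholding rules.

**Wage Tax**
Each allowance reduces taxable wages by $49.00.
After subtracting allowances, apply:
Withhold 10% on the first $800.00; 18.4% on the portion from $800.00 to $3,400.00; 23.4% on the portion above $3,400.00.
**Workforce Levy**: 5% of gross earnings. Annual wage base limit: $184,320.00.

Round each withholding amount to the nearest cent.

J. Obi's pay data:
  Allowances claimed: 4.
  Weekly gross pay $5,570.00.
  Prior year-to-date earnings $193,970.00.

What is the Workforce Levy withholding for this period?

Workforce Levy: YTD $193,970.00 ≥ cap $184,320.00 → $0.00

$0.00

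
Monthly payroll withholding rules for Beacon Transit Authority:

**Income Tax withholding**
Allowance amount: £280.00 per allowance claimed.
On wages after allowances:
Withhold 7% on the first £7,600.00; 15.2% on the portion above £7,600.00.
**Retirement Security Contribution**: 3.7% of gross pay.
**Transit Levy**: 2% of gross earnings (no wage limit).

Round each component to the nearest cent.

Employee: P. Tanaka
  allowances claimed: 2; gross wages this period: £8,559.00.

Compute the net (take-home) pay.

£7,478.49

Income Tax: taxable = £8,559.00 − 2×£280.00 = £7,999.00
  £532.00 + 15.2% × (£7,999.00 − £7,600.00) = £532.00 + 15.2% × £399.00 = £592.65
Retirement Security Contribution: 3.7% × £8,559.00 = £316.68
Transit Levy: 2% × £8,559.00 = £171.18
Total withheld: £592.65 + £316.68 + £171.18 = £1,080.51
Net pay: £8,559.00 − £1,080.51 = £7,478.49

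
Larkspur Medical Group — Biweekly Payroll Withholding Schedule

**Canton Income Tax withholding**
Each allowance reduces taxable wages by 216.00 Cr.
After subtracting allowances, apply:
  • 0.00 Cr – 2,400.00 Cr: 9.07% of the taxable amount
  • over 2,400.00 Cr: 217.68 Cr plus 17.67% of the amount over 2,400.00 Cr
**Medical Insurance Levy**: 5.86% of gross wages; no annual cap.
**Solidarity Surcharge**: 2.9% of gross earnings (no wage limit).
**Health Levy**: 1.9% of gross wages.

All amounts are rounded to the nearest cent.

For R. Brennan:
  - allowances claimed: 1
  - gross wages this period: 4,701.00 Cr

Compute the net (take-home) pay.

3,613.77 Cr

Canton Income Tax: taxable = 4,701.00 Cr − 1×216.00 Cr = 4,485.00 Cr
  217.68 Cr + 17.67% × (4,485.00 Cr − 2,400.00 Cr) = 217.68 Cr + 17.67% × 2,085.00 Cr = 586.10 Cr
Medical Insurance Levy: 5.86% × 4,701.00 Cr = 275.48 Cr
Solidarity Surcharge: 2.9% × 4,701.00 Cr = 136.33 Cr
Health Levy: 1.9% × 4,701.00 Cr = 89.32 Cr
Total withheld: 586.10 Cr + 275.48 Cr + 136.33 Cr + 89.32 Cr = 1,087.23 Cr
Net pay: 4,701.00 Cr − 1,087.23 Cr = 3,613.77 Cr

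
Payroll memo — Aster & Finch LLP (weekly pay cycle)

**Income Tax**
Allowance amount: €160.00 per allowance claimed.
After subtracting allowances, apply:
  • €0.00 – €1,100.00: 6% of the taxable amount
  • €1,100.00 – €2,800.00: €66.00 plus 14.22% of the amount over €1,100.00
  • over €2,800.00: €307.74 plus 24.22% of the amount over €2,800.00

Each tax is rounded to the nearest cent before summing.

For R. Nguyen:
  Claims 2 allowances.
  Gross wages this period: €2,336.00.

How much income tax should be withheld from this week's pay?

€196.26

Income Tax: taxable = €2,336.00 − 2×€160.00 = €2,016.00
  €66.00 + 14.22% × (€2,016.00 − €1,100.00) = €66.00 + 14.22% × €916.00 = €196.26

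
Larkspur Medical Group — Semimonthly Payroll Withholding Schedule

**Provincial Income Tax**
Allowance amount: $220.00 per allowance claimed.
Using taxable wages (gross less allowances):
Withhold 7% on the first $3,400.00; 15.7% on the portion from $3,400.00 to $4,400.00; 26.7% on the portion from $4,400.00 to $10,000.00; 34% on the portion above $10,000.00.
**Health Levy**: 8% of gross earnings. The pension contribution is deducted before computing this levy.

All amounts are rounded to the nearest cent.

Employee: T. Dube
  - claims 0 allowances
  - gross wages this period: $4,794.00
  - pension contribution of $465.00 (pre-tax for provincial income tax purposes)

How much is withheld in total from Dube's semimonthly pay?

Provincial Income Tax: taxable = $4,794.00 − $465.00 = $4,329.00
  $238.00 + 15.7% × ($4,329.00 − $3,400.00) = $238.00 + 15.7% × $929.00 = $383.85
Health Levy: 8% × $4,329.00 = $346.32
Total: $383.85 + $346.32 = $730.17

$730.17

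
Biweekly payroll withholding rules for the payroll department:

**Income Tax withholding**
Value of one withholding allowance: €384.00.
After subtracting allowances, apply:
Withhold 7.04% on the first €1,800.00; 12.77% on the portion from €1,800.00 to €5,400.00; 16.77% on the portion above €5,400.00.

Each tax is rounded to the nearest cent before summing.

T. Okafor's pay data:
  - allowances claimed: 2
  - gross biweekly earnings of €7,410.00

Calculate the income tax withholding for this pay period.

€794.72

Income Tax: taxable = €7,410.00 − 2×€384.00 = €6,642.00
  €586.44 + 16.77% × (€6,642.00 − €5,400.00) = €586.44 + 16.77% × €1,242.00 = €794.72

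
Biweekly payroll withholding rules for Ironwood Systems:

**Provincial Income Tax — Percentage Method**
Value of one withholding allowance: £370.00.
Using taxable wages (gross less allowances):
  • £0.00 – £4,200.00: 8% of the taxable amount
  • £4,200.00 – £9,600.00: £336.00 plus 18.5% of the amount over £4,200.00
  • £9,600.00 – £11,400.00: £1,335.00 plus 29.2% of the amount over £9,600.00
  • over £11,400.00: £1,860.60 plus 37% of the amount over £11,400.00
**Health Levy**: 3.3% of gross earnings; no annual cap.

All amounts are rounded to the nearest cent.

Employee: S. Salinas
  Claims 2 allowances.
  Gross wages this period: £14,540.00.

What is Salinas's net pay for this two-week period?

Provincial Income Tax: taxable = £14,540.00 − 2×£370.00 = £13,800.00
  £1,860.60 + 37% × (£13,800.00 − £11,400.00) = £1,860.60 + 37% × £2,400.00 = £2,748.60
Health Levy: 3.3% × £14,540.00 = £479.82
Total withheld: £2,748.60 + £479.82 = £3,228.42
Net pay: £14,540.00 − £3,228.42 = £11,311.58

£11,311.58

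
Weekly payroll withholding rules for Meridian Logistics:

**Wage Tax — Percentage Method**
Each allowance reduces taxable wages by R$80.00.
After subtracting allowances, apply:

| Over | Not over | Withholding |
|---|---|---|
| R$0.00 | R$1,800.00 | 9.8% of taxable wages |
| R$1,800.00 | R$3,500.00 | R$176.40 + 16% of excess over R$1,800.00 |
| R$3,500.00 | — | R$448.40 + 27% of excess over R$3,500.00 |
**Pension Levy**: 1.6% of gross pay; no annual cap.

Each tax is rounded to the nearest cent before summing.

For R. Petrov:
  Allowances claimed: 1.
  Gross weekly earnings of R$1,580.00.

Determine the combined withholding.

R$172.28

Wage Tax: taxable = R$1,580.00 − 1×R$80.00 = R$1,500.00
  9.8% × R$1,500.00 = R$147.00
Pension Levy: 1.6% × R$1,580.00 = R$25.28
Total: R$147.00 + R$25.28 = R$172.28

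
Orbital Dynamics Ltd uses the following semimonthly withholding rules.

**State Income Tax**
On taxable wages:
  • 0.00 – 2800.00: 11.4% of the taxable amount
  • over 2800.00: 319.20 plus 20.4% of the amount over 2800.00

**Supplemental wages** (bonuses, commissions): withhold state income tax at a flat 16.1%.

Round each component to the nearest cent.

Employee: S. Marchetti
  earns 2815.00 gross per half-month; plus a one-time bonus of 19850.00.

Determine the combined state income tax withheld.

State Income Tax: taxable = 2815.00
  319.20 + 20.4% × (2815.00 − 2800.00) = 319.20 + 20.4% × 15.00 = 322.26
Supplemental (16.1% flat on bonus): 16.1% × 19850.00 = 3195.85
Total state income tax: 322.26 + 3195.85 = 3518.11

3518.11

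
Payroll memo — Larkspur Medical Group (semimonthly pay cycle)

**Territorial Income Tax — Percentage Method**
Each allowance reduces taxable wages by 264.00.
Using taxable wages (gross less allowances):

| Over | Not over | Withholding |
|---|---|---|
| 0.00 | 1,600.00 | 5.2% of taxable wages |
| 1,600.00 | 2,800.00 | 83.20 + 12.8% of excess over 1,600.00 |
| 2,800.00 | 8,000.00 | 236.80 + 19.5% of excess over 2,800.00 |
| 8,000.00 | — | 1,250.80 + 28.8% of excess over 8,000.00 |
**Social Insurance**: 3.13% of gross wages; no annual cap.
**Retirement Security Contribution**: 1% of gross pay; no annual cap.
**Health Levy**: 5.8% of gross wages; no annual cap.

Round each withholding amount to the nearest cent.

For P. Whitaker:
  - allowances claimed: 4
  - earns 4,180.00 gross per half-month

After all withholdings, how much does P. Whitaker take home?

3,464.95

Territorial Income Tax: taxable = 4,180.00 − 4×264.00 = 3,124.00
  236.80 + 19.5% × (3,124.00 − 2,800.00) = 236.80 + 19.5% × 324.00 = 299.98
Social Insurance: 3.13% × 4,180.00 = 130.83
Retirement Security Contribution: 1% × 4,180.00 = 41.80
Health Levy: 5.8% × 4,180.00 = 242.44
Total withheld: 299.98 + 130.83 + 41.80 + 242.44 = 715.05
Net pay: 4,180.00 − 715.05 = 3,464.95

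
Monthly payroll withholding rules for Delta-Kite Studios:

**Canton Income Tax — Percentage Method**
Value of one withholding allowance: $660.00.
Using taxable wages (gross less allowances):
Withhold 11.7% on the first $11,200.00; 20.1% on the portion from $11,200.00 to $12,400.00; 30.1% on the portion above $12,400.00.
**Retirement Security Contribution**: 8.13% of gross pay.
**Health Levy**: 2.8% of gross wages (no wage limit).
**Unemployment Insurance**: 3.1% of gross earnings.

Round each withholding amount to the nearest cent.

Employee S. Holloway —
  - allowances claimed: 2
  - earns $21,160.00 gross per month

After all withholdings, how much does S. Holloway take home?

$14,400.21

Canton Income Tax: taxable = $21,160.00 − 2×$660.00 = $19,840.00
  $1,551.60 + 30.1% × ($19,840.00 − $12,400.00) = $1,551.60 + 30.1% × $7,440.00 = $3,791.04
Retirement Security Contribution: 8.13% × $21,160.00 = $1,720.31
Health Levy: 2.8% × $21,160.00 = $592.48
Unemployment Insurance: 3.1% × $21,160.00 = $655.96
Total withheld: $3,791.04 + $1,720.31 + $592.48 + $655.96 = $6,759.79
Net pay: $21,160.00 − $6,759.79 = $14,400.21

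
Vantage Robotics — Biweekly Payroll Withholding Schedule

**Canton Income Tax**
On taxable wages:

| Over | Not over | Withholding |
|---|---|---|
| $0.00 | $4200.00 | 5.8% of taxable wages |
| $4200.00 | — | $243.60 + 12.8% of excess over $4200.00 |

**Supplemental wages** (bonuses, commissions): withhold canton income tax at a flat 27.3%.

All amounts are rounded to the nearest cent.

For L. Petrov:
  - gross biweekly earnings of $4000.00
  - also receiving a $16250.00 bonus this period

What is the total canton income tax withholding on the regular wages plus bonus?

$4668.25

Canton Income Tax: taxable = $4000.00
  5.8% × $4000.00 = $232.00
Supplemental (27.3% flat on bonus): 27.3% × $16250.00 = $4436.25
Total canton income tax: $232.00 + $4436.25 = $4668.25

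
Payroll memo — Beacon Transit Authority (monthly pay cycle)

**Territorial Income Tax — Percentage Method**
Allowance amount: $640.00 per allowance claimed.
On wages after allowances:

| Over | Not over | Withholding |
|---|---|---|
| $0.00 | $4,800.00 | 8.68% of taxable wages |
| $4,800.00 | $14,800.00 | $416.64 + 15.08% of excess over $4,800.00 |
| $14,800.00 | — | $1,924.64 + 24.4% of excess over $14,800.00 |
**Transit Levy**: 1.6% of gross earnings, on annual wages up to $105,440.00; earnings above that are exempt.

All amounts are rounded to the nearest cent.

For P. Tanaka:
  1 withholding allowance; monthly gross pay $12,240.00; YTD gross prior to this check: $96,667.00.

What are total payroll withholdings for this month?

Territorial Income Tax: taxable = $12,240.00 − 1×$640.00 = $11,600.00
  $416.64 + 15.08% × ($11,600.00 − $4,800.00) = $416.64 + 15.08% × $6,800.00 = $1,442.08
Transit Levy: cap $105,440.00 − YTD $96,667.00 = $8,773.00 subject; 1.6% × $8,773.00 = $140.37
Total: $1,442.08 + $140.37 = $1,582.45

$1,582.45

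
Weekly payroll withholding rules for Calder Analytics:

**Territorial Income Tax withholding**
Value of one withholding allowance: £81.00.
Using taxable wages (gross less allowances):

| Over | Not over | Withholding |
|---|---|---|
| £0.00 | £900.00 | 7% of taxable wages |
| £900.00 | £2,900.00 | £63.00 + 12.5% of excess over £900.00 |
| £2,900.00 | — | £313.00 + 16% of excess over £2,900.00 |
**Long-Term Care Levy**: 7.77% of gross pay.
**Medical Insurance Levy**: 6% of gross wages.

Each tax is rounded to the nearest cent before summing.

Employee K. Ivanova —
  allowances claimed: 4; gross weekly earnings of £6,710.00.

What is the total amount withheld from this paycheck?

£1,794.73

Territorial Income Tax: taxable = £6,710.00 − 4×£81.00 = £6,386.00
  £313.00 + 16% × (£6,386.00 − £2,900.00) = £313.00 + 16% × £3,486.00 = £870.76
Long-Term Care Levy: 7.77% × £6,710.00 = £521.37
Medical Insurance Levy: 6% × £6,710.00 = £402.60
Total: £870.76 + £521.37 + £402.60 = £1,794.73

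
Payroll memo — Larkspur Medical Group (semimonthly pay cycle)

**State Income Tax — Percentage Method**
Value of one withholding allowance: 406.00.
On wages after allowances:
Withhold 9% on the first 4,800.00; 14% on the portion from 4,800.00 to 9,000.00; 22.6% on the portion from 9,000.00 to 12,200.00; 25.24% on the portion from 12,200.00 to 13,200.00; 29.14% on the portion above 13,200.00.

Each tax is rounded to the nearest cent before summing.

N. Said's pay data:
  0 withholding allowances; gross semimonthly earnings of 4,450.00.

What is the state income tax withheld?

State Income Tax: taxable = 4,450.00
  9% × 4,450.00 = 400.50

400.50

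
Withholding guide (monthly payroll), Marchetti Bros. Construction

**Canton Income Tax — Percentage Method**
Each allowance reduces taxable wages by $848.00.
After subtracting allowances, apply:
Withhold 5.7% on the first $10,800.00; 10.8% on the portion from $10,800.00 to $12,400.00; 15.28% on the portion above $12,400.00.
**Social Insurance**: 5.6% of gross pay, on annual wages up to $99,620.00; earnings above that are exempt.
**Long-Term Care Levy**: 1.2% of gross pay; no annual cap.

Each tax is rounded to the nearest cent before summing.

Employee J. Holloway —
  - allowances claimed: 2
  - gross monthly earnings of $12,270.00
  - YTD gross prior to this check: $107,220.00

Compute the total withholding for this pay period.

$749.96

Canton Income Tax: taxable = $12,270.00 − 2×$848.00 = $10,574.00
  5.7% × $10,574.00 = $602.72
Social Insurance: YTD $107,220.00 ≥ cap $99,620.00 → $0.00
Long-Term Care Levy: 1.2% × $12,270.00 = $147.24
Total: $602.72 + $0.00 + $147.24 = $749.96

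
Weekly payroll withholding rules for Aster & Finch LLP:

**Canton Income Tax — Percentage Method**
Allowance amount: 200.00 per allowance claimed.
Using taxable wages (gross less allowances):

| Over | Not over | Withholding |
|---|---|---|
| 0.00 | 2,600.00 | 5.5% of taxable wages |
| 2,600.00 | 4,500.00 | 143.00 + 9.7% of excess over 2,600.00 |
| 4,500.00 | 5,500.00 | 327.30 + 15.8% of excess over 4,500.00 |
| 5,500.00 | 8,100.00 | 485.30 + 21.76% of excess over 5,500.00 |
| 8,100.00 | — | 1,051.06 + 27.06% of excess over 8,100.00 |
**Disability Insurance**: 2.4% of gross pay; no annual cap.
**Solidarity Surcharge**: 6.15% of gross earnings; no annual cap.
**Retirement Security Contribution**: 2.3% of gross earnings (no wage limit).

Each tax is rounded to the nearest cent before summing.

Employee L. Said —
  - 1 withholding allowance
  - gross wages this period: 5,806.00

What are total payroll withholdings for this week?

1,138.32

Canton Income Tax: taxable = 5,806.00 − 1×200.00 = 5,606.00
  485.30 + 21.76% × (5,606.00 − 5,500.00) = 485.30 + 21.76% × 106.00 = 508.37
Disability Insurance: 2.4% × 5,806.00 = 139.34
Solidarity Surcharge: 6.15% × 5,806.00 = 357.07
Retirement Security Contribution: 2.3% × 5,806.00 = 133.54
Total: 508.37 + 139.34 + 357.07 + 133.54 = 1,138.32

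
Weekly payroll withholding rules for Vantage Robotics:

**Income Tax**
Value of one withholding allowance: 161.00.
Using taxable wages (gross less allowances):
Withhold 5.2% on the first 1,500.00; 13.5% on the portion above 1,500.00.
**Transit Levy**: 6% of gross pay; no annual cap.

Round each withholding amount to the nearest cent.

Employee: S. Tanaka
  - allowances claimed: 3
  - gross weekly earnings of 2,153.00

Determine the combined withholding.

230.13

Income Tax: taxable = 2,153.00 − 3×161.00 = 1,670.00
  78.00 + 13.5% × (1,670.00 − 1,500.00) = 78.00 + 13.5% × 170.00 = 100.95
Transit Levy: 6% × 2,153.00 = 129.18
Total: 100.95 + 129.18 = 230.13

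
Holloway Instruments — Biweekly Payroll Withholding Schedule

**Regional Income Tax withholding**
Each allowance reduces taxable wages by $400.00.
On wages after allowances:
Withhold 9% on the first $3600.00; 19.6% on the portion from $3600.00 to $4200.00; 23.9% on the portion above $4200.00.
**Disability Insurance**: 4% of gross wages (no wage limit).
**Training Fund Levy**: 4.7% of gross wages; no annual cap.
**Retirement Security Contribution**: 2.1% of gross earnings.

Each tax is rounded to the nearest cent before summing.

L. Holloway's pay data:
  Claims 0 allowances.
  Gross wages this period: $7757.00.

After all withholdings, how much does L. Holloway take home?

Regional Income Tax: taxable = $7757.00
  $441.60 + 23.9% × ($7757.00 − $4200.00) = $441.60 + 23.9% × $3557.00 = $1291.72
Disability Insurance: 4% × $7757.00 = $310.28
Training Fund Levy: 4.7% × $7757.00 = $364.58
Retirement Security Contribution: 2.1% × $7757.00 = $162.90
Total withheld: $1291.72 + $310.28 + $364.58 + $162.90 = $2129.48
Net pay: $7757.00 − $2129.48 = $5627.52

$5627.52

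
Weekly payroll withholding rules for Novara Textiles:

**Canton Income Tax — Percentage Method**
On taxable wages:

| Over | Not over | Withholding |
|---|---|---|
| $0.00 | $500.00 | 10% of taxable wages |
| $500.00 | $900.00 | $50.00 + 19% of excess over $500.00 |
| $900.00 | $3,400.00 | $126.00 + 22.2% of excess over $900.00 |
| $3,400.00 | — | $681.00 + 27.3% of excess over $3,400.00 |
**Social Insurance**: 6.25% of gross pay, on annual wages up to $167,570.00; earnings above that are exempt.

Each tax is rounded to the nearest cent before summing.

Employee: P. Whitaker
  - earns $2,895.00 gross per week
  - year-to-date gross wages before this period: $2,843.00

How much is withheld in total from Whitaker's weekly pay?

$749.83

Canton Income Tax: taxable = $2,895.00
  $126.00 + 22.2% × ($2,895.00 − $900.00) = $126.00 + 22.2% × $1,995.00 = $568.89
Social Insurance: 6.25% × $2,895.00 = $180.94
Total: $568.89 + $180.94 = $749.83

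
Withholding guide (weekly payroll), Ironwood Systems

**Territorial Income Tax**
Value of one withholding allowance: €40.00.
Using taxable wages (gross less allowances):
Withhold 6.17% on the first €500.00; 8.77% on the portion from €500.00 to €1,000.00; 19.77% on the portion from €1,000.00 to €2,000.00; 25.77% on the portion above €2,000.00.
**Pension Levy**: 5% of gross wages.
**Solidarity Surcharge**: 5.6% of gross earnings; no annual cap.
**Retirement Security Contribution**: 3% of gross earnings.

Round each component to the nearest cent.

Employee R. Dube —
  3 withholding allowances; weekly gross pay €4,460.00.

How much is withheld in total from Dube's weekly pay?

Territorial Income Tax: taxable = €4,460.00 − 3×€40.00 = €4,340.00
  €272.40 + 25.77% × (€4,340.00 − €2,000.00) = €272.40 + 25.77% × €2,340.00 = €875.42
Pension Levy: 5% × €4,460.00 = €223.00
Solidarity Surcharge: 5.6% × €4,460.00 = €249.76
Retirement Security Contribution: 3% × €4,460.00 = €133.80
Total: €875.42 + €223.00 + €249.76 + €133.80 = €1,481.98

€1,481.98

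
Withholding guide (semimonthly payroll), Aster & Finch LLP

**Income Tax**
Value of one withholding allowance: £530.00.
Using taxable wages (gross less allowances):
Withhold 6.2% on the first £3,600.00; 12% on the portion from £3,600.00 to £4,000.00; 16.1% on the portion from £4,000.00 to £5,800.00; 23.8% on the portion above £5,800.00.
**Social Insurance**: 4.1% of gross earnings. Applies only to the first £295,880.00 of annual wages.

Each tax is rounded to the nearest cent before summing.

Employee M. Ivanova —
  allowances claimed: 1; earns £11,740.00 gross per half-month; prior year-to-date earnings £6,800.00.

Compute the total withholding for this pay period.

£2,329.92

Income Tax: taxable = £11,740.00 − 1×£530.00 = £11,210.00
  £561.00 + 23.8% × (£11,210.00 − £5,800.00) = £561.00 + 23.8% × £5,410.00 = £1,848.58
Social Insurance: 4.1% × £11,740.00 = £481.34
Total: £1,848.58 + £481.34 = £2,329.92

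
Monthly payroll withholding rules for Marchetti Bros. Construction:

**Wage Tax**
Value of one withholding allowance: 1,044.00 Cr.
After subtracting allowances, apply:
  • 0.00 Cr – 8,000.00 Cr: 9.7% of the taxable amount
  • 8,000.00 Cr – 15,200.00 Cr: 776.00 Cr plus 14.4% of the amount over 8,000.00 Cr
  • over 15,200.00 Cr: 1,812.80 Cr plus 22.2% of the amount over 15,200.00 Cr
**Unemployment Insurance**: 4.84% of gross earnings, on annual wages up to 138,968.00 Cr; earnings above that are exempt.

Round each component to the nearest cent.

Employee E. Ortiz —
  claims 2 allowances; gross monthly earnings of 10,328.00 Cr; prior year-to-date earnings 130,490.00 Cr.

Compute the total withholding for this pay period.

Wage Tax: taxable = 10,328.00 Cr − 2×1,044.00 Cr = 8,240.00 Cr
  776.00 Cr + 14.4% × (8,240.00 Cr − 8,000.00 Cr) = 776.00 Cr + 14.4% × 240.00 Cr = 810.56 Cr
Unemployment Insurance: cap 138,968.00 Cr − YTD 130,490.00 Cr = 8,478.00 Cr subject; 4.84% × 8,478.00 Cr = 410.34 Cr
Total: 810.56 Cr + 410.34 Cr = 1,220.90 Cr

1,220.90 Cr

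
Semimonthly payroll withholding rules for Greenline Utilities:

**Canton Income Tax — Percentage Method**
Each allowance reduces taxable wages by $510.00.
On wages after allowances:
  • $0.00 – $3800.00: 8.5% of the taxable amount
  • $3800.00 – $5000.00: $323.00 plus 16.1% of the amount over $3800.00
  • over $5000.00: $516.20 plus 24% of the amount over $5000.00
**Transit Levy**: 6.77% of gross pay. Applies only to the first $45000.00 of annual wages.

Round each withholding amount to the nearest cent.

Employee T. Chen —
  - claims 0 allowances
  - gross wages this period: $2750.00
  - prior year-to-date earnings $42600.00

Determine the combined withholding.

$396.23

Canton Income Tax: taxable = $2750.00
  8.5% × $2750.00 = $233.75
Transit Levy: cap $45000.00 − YTD $42600.00 = $2400.00 subject; 6.77% × $2400.00 = $162.48
Total: $233.75 + $162.48 = $396.23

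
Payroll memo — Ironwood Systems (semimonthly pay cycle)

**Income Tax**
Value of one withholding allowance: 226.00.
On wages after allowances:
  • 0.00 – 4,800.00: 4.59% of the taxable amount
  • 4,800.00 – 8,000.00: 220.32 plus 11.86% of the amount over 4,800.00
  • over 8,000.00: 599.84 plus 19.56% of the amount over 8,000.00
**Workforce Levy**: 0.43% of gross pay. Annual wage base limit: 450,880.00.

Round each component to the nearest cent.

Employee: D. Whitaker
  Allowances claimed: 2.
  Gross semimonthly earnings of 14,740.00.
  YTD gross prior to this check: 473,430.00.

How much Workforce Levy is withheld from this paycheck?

Workforce Levy: YTD 473,430.00 ≥ cap 450,880.00 → 0.00

0.00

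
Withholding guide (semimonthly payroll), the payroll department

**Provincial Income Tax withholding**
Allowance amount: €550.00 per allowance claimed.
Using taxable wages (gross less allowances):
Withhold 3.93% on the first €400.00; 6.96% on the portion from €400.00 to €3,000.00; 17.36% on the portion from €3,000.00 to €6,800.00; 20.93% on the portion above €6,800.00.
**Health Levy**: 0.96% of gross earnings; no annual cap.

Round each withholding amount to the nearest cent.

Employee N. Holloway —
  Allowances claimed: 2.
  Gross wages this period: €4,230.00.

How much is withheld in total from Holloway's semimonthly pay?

Provincial Income Tax: taxable = €4,230.00 − 2×€550.00 = €3,130.00
  €196.68 + 17.36% × (€3,130.00 − €3,000.00) = €196.68 + 17.36% × €130.00 = €219.25
Health Levy: 0.96% × €4,230.00 = €40.61
Total: €219.25 + €40.61 = €259.86

€259.86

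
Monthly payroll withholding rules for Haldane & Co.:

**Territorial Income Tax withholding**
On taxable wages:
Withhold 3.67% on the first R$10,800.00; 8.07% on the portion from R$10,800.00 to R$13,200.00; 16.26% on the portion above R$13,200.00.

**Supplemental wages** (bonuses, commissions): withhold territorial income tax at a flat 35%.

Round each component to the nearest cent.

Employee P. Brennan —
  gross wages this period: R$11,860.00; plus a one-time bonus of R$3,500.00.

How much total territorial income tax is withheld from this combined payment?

Territorial Income Tax: taxable = R$11,860.00
  R$396.36 + 8.07% × (R$11,860.00 − R$10,800.00) = R$396.36 + 8.07% × R$1,060.00 = R$481.90
Supplemental (35% flat on bonus): 35% × R$3,500.00 = R$1,225.00
Total territorial income tax: R$481.90 + R$1,225.00 = R$1,706.90

R$1,706.90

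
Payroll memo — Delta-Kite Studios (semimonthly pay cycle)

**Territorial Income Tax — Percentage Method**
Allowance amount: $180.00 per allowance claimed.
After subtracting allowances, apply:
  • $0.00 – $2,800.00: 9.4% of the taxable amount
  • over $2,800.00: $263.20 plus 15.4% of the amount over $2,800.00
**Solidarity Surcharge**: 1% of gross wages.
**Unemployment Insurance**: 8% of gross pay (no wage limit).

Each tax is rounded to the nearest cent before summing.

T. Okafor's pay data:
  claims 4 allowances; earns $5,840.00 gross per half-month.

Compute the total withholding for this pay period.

$1,146.08

Territorial Income Tax: taxable = $5,840.00 − 4×$180.00 = $5,120.00
  $263.20 + 15.4% × ($5,120.00 − $2,800.00) = $263.20 + 15.4% × $2,320.00 = $620.48
Solidarity Surcharge: 1% × $5,840.00 = $58.40
Unemployment Insurance: 8% × $5,840.00 = $467.20
Total: $620.48 + $58.40 + $467.20 = $1,146.08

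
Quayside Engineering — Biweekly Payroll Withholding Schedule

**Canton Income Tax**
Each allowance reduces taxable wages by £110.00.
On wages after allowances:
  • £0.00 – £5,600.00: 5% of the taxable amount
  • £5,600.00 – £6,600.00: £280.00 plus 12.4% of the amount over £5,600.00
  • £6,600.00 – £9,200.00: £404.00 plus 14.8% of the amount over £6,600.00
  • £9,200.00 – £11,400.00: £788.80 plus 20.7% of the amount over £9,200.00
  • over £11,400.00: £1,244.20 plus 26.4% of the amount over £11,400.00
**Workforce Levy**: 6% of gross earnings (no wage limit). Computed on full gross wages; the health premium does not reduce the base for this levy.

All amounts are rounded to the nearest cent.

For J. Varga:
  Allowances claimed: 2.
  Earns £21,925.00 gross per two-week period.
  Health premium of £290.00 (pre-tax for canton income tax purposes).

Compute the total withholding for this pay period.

Canton Income Tax: taxable = £21,925.00 − £290.00 − 2×£110.00 = £21,415.00
  £1,244.20 + 26.4% × (£21,415.00 − £11,400.00) = £1,244.20 + 26.4% × £10,015.00 = £3,888.16
Workforce Levy: 6% × £21,925.00 = £1,315.50
Total: £3,888.16 + £1,315.50 = £5,203.66

£5,203.66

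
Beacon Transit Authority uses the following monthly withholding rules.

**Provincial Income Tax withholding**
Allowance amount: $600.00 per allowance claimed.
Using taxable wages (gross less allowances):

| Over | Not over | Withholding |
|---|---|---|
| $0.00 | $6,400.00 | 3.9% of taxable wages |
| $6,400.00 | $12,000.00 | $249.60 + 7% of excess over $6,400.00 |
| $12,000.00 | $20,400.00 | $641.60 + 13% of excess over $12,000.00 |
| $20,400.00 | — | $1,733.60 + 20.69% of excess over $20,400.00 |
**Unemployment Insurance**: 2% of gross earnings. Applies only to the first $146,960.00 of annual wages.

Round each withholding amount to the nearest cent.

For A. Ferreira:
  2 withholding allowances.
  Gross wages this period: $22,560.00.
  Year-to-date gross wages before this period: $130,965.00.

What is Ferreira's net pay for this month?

$20,307.88

Provincial Income Tax: taxable = $22,560.00 − 2×$600.00 = $21,360.00
  $1,733.60 + 20.69% × ($21,360.00 − $20,400.00) = $1,733.60 + 20.69% × $960.00 = $1,932.22
Unemployment Insurance: cap $146,960.00 − YTD $130,965.00 = $15,995.00 subject; 2% × $15,995.00 = $319.90
Total withheld: $1,932.22 + $319.90 = $2,252.12
Net pay: $22,560.00 − $2,252.12 = $20,307.88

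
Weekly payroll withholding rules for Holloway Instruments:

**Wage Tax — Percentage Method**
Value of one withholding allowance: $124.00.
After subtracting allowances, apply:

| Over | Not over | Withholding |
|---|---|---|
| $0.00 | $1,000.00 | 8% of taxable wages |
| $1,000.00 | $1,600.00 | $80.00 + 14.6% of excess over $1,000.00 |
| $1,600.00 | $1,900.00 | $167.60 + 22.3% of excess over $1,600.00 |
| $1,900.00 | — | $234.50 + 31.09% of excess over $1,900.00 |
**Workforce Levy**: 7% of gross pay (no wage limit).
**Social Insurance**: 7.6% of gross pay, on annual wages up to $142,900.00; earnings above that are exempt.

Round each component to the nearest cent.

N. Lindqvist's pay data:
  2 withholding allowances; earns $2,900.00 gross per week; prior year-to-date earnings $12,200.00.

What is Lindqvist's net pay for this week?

$2,008.30

Wage Tax: taxable = $2,900.00 − 2×$124.00 = $2,652.00
  $234.50 + 31.09% × ($2,652.00 − $1,900.00) = $234.50 + 31.09% × $752.00 = $468.30
Workforce Levy: 7% × $2,900.00 = $203.00
Social Insurance: 7.6% × $2,900.00 = $220.40
Total withheld: $468.30 + $203.00 + $220.40 = $891.70
Net pay: $2,900.00 − $891.70 = $2,008.30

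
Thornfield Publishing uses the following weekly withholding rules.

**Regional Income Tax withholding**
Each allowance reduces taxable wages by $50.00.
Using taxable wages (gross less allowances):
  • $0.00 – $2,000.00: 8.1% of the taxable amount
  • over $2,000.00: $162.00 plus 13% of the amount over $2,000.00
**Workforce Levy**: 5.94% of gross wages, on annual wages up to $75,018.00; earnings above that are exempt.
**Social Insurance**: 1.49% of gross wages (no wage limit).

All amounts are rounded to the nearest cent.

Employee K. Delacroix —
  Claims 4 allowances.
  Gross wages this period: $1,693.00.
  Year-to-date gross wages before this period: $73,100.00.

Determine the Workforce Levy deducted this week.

$100.56

Workforce Levy: 5.94% × $1,693.00 = $100.56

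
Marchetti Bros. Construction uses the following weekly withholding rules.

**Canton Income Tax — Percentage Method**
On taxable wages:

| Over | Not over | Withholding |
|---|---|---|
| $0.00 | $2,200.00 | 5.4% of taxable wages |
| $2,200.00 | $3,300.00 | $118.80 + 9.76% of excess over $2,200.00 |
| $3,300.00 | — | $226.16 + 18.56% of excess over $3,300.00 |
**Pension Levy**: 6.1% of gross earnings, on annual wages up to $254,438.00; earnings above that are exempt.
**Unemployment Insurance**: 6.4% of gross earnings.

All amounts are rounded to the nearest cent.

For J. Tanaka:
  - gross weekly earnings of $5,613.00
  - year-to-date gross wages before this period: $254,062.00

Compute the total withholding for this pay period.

Canton Income Tax: taxable = $5,613.00
  $226.16 + 18.56% × ($5,613.00 − $3,300.00) = $226.16 + 18.56% × $2,313.00 = $655.45
Pension Levy: cap $254,438.00 − YTD $254,062.00 = $376.00 subject; 6.1% × $376.00 = $22.94
Unemployment Insurance: 6.4% × $5,613.00 = $359.23
Total: $655.45 + $22.94 + $359.23 = $1,037.62

$1,037.62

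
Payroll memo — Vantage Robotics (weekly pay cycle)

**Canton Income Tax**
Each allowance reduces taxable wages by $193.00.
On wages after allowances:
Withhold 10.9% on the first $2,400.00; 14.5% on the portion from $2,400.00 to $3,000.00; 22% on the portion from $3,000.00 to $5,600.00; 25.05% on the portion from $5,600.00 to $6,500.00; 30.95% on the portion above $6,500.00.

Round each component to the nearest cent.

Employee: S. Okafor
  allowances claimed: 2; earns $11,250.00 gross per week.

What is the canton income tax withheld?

Canton Income Tax: taxable = $11,250.00 − 2×$193.00 = $10,864.00
  $1,146.05 + 30.95% × ($10,864.00 − $6,500.00) = $1,146.05 + 30.95% × $4,364.00 = $2,496.71

$2,496.71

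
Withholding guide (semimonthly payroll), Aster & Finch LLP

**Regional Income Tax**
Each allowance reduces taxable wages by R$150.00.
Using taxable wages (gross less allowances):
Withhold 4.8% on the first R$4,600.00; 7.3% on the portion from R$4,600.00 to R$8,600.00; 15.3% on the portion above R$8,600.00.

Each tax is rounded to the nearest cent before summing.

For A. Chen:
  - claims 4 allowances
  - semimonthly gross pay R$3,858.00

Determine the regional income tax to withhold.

R$156.38

Regional Income Tax: taxable = R$3,858.00 − 4×R$150.00 = R$3,258.00
  4.8% × R$3,258.00 = R$156.38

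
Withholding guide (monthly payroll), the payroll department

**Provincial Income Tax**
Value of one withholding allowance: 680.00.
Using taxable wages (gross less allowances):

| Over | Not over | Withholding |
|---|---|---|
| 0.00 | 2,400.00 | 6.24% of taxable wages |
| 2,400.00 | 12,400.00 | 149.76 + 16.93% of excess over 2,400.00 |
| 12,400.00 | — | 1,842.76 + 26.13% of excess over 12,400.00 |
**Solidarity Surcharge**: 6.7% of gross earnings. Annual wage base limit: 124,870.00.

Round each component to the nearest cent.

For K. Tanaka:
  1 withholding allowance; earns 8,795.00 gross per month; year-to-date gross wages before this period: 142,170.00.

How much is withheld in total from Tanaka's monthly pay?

Provincial Income Tax: taxable = 8,795.00 − 1×680.00 = 8,115.00
  149.76 + 16.93% × (8,115.00 − 2,400.00) = 149.76 + 16.93% × 5,715.00 = 1,117.31
Solidarity Surcharge: YTD 142,170.00 ≥ cap 124,870.00 → 0.00
Total: 1,117.31 + 0.00 = 1,117.31

1,117.31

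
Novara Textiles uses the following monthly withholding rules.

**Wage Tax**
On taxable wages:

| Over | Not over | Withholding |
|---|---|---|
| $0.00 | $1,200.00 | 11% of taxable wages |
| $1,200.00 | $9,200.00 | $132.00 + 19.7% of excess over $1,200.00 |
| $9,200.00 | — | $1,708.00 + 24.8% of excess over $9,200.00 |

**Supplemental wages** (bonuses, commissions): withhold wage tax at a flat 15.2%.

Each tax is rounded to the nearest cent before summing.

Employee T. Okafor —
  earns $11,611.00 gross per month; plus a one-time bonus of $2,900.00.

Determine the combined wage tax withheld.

$2,746.73

Wage Tax: taxable = $11,611.00
  $1,708.00 + 24.8% × ($11,611.00 − $9,200.00) = $1,708.00 + 24.8% × $2,411.00 = $2,305.93
Supplemental (15.2% flat on bonus): 15.2% × $2,900.00 = $440.80
Total wage tax: $2,305.93 + $440.80 = $2,746.73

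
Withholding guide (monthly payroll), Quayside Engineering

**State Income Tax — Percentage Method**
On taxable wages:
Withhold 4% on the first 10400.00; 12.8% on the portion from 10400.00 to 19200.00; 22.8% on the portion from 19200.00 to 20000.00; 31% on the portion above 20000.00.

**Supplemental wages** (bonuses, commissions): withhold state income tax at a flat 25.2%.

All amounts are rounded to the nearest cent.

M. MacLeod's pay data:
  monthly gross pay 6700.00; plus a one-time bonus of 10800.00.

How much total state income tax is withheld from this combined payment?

State Income Tax: taxable = 6700.00
  4% × 6700.00 = 268.00
Supplemental (25.2% flat on bonus): 25.2% × 10800.00 = 2721.60
Total state income tax: 268.00 + 2721.60 = 2989.60

2989.60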